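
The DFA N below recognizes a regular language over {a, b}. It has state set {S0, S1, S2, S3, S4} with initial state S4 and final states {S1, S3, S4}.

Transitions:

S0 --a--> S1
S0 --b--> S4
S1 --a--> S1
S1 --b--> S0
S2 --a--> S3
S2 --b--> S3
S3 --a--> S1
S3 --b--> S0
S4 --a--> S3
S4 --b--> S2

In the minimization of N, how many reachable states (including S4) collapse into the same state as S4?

3

Every state is reachable, so we keep all 5.
Start with accepting vs non-accepting: {S1,S3,S4} | {S0,S2}.
The partition is now stable with 2 blocks: {S1,S3,S4} | {S0,S2}.
State S4 belongs to the block {S1,S3,S4}, which has 3 states.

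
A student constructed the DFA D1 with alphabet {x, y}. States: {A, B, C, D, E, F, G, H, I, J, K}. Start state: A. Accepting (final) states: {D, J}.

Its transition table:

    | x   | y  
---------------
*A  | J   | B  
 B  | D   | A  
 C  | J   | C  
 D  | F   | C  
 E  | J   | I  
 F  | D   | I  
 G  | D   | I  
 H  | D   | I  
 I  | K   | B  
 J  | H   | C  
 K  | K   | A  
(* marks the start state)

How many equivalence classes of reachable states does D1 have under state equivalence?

Reachable states from the start: {A,B,C,D,F,H,I,J,K}. Unreachable: {E,G} — drop them.
Start with accepting vs non-accepting: {D,J} | {A,B,C,F,H,I,K}.
Refine {A,B,C,F,H,I,K} on symbol x: members go to different blocks, giving {A,B,C,F,H} and {I,K}.
On input y, block {A,B,C,F,H} splits into {A,B,C} and {F,H}.
Stable partition: {D,J} | {A,B,C} | {I,K} | {F,H} — 4 equivalence classes.

4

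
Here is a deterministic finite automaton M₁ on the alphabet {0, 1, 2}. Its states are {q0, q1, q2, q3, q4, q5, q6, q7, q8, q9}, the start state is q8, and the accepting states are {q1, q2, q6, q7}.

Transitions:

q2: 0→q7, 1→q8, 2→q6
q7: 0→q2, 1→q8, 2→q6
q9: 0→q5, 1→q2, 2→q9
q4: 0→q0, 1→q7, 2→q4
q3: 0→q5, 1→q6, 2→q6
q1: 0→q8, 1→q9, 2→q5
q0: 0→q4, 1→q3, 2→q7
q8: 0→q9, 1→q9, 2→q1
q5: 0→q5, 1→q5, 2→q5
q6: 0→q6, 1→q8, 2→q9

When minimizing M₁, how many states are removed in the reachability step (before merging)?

3

BFS from q8 reaches {q1, q2, q5, q6, q7, q8, q9}; the 3 state(s) q0, q3, q4 are never visited.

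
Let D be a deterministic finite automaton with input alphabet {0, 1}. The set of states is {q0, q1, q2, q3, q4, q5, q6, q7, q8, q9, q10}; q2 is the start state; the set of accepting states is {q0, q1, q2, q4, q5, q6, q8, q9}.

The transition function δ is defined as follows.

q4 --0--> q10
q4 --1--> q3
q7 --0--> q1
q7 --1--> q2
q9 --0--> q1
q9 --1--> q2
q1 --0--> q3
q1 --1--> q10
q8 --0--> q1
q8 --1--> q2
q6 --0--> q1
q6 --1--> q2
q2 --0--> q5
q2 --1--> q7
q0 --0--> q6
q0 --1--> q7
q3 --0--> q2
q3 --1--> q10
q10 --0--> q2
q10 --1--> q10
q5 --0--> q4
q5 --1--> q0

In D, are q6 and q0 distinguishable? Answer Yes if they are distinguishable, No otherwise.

Yes

First remove the unreachable states {q8,q9}; 9 states remain.
Start with accepting vs non-accepting: {q0,q1,q2,q4,q5,q6} | {q3,q7,q10}.
Split {q0,q1,q2,q4,q5,q6} by δ(·,0) → {q0,q2,q5,q6} and {q1,q4}.
Refine {q0,q2,q5,q6} on symbol 0: members go to different blocks, giving {q0,q2} and {q5,q6}.
Split {q3,q7,q10} by δ(·,0) → {q3,q10} and {q7}.
Stable partition: {q0,q2} | {q3,q10} | {q1,q4} | {q5,q6} | {q7} — 5 equivalence classes.
q6 and q0 end up in different blocks, so they are distinguishable. For instance, the string '1' is accepted from only q6.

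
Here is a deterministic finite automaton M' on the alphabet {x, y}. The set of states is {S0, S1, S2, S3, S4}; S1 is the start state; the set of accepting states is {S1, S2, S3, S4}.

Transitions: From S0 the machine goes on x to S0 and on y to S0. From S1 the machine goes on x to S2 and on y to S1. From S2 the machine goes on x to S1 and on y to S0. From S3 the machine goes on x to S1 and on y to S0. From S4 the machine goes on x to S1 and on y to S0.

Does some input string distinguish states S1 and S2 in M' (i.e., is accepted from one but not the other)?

Yes

First remove the unreachable states {S3,S4}; 3 states remain.
P0 = {S1,S2} | {S0}.
Split {S1,S2} by δ(·,y) → {S1} and {S2}.
The partition is now stable with 3 blocks: {S1} | {S0} | {S2}.
S1 and S2 end up in different blocks, so they are distinguishable. For instance, the string 'y' is accepted from only S1.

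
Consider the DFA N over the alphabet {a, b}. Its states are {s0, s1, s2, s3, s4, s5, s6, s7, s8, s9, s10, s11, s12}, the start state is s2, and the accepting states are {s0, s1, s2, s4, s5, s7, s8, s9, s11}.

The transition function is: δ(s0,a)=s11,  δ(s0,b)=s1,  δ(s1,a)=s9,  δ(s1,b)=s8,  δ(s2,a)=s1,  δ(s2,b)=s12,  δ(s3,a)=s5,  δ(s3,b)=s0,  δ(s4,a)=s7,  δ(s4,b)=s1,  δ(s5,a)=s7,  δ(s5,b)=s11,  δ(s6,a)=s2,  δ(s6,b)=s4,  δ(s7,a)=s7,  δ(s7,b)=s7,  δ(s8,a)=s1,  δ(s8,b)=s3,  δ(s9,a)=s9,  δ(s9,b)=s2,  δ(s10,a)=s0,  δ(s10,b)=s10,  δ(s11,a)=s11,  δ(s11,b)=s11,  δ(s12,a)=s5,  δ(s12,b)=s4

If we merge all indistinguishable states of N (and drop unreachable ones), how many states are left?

States {s6,s10} cannot be reached from the start state, so discard them.
Initial partition by acceptance: {s0,s1,s2,s4,s5,s7,s8,s9,s11} | {s3,s12}.
On input b, block {s0,s1,s2,s4,s5,s7,s8,s9,s11} splits into {s0,s1,s4,s5,s7,s9,s11} and {s2,s8}.
Split {s0,s1,s4,s5,s7,s9,s11} by δ(·,b) → {s0,s4,s5,s7,s11} and {s1,s9}.
Refine {s0,s4,s5,s7,s11} on symbol b: members go to different blocks, giving {s5,s7,s11} and {s0,s4}.
The partition is now stable with 5 blocks: {s5,s7,s11} | {s3,s12} | {s2,s8} | {s1,s9} | {s0,s4}.

5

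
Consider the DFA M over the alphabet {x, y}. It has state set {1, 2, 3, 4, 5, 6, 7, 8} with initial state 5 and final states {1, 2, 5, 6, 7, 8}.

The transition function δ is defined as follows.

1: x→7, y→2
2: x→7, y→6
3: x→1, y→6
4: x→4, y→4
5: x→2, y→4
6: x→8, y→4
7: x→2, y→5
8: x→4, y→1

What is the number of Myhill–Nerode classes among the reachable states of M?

Reachable states from the start: {1,2,4,5,6,7,8}. Unreachable: {3} — drop them.
P0 = {1,2,5,6,7,8} | {4}.
Refine {1,2,5,6,7,8} on symbol x: members go to different blocks, giving {1,2,5,6,7} and {8}.
Split {1,2,5,6,7} by δ(·,x) → {1,2,5,7} and {6}.
Refine {1,2,5,7} on symbol y: members go to different blocks, giving {1,7} and {2} and {5}.
On input x, block {1,7} splits into {1} and {7}.
Stable partition: {1} | {4} | {8} | {6} | {2} | {5} | {7} — 7 equivalence classes.

7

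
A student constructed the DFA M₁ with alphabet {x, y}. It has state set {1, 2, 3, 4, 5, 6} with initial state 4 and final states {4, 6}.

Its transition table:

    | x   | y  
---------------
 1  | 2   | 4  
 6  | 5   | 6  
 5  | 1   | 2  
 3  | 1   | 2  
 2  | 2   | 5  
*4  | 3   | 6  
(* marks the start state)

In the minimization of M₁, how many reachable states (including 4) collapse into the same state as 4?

2

Every state is reachable, so we keep all 6.
Initial partition by acceptance: {4,6} | {1,2,3,5}.
Split {1,2,3,5} by δ(·,y) → {2,3,5} and {1}.
Split {2,3,5} by δ(·,x) → {3,5} and {2}.
No further refinement is possible. Final partition (4 blocks): {4,6} | {3,5} | {1} | {2}.
State 4 belongs to the block {4,6}, which has 2 states.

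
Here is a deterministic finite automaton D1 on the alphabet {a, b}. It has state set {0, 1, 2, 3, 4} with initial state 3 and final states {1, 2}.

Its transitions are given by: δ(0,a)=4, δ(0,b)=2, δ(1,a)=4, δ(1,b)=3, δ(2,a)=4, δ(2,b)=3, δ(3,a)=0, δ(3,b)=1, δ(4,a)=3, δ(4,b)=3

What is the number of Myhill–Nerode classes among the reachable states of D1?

P0 = {1,2} | {0,3,4}.
Refine {0,3,4} on symbol b: members go to different blocks, giving {0,3} and {4}.
On input a, block {0,3} splits into {0} and {3}.
The partition is now stable with 4 blocks: {1,2} | {0} | {4} | {3}.

4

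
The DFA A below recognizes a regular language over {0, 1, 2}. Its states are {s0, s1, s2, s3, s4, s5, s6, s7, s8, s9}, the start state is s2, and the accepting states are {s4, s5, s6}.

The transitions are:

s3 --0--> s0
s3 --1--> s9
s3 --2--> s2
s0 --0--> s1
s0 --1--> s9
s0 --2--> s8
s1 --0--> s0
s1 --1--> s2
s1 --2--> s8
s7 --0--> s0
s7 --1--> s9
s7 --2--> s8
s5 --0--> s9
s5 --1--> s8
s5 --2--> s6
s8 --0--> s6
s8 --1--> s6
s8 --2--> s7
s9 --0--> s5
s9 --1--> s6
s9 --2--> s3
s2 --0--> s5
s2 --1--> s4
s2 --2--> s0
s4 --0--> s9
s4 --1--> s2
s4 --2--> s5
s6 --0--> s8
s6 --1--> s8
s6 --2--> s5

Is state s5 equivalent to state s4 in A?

Yes

Every state is reachable, so we keep all 10.
P0 = {s4,s5,s6} | {s0,s1,s2,s3,s7,s8,s9}.
Refine {s0,s1,s2,s3,s7,s8,s9} on symbol 0: members go to different blocks, giving {s0,s1,s3,s7} and {s2,s8,s9}.
The partition is now stable with 3 blocks: {s4,s5,s6} | {s0,s1,s3,s7} | {s2,s8,s9}.
s5 and s4 lie in the same block of the stable partition, so they are equivalent — no string distinguishes them.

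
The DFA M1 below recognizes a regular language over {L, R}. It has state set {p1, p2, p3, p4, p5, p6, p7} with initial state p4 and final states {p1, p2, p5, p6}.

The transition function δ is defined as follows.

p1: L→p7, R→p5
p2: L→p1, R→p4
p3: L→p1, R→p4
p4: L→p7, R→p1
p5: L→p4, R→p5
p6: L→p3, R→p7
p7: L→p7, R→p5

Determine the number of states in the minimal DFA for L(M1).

2

Reachable states from the start: {p1,p4,p5,p7}. Unreachable: {p2,p3,p6} — drop them.
Start with accepting vs non-accepting: {p1,p5} | {p4,p7}.
Stable partition: {p1,p5} | {p4,p7} — 2 equivalence classes.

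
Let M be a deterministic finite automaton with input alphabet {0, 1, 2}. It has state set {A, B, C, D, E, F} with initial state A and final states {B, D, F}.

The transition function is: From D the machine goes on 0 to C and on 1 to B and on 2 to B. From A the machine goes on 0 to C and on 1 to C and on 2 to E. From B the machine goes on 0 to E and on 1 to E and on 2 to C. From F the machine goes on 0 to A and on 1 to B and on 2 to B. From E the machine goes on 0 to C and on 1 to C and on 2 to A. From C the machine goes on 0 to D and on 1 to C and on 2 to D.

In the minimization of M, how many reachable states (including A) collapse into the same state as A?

2

States {F} cannot be reached from the start state, so discard them.
Initial partition by acceptance: {B,D} | {A,C,E}.
Refine {B,D} on symbol 1: members go to different blocks, giving {B} and {D}.
Refine {A,C,E} on symbol 0: members go to different blocks, giving {A,E} and {C}.
No further refinement is possible. Final partition (4 blocks): {B} | {A,E} | {D} | {C}.
State A belongs to the block {A,E}, which has 2 states.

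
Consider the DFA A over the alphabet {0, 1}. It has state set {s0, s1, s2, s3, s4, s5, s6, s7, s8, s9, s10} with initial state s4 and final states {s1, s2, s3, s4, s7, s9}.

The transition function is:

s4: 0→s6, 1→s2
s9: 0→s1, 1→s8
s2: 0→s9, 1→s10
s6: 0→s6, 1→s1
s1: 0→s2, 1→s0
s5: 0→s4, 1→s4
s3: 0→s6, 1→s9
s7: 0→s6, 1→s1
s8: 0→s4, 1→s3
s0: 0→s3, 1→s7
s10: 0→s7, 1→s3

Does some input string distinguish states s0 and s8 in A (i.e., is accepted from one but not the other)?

No

Reachable states from the start: {s0,s1,s2,s3,s4,s6,s7,s8,s9,s10}. Unreachable: {s5} — drop them.
Initial partition by acceptance: {s1,s2,s3,s4,s7,s9} | {s0,s6,s8,s10}.
On input 0, block {s1,s2,s3,s4,s7,s9} splits into {s1,s2,s9} and {s3,s4,s7}.
Refine {s0,s6,s8,s10} on symbol 0: members go to different blocks, giving {s0,s8,s10} and {s6}.
The partition is now stable with 4 blocks: {s1,s2,s9} | {s0,s8,s10} | {s3,s4,s7} | {s6}.
s0 and s8 lie in the same block of the stable partition, so they are equivalent — no string distinguishes them.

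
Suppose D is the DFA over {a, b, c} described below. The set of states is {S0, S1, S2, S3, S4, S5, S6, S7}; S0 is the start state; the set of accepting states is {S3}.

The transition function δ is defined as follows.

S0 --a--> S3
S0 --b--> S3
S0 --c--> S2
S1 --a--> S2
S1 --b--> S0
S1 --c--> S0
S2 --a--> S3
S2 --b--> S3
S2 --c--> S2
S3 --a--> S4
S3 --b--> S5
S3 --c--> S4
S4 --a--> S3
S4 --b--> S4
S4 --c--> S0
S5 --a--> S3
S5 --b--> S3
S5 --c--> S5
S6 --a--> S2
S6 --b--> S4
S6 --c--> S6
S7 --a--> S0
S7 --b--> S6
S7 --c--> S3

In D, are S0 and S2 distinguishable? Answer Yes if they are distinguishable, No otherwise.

No

States {S1,S6,S7} cannot be reached from the start state, so discard them.
P0 = {S3} | {S0,S2,S4,S5}.
Split {S0,S2,S4,S5} by δ(·,b) → {S0,S2,S5} and {S4}.
No further refinement is possible. Final partition (3 blocks): {S3} | {S0,S2,S5} | {S4}.
S0 and S2 lie in the same block of the stable partition, so they are equivalent — no string distinguishes them.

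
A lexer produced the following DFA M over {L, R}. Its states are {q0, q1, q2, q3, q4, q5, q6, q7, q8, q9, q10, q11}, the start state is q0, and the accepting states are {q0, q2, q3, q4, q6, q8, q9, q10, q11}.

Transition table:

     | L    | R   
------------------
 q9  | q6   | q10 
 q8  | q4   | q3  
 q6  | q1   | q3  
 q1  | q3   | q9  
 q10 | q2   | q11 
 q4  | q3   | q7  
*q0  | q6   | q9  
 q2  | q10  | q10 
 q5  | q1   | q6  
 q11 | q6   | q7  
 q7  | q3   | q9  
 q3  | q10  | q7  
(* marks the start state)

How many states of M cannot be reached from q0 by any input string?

3

BFS from q0 reaches {q0, q1, q2, q3, q6, q7, q9, q10, q11}; the 3 state(s) q4, q5, q8 are never visited.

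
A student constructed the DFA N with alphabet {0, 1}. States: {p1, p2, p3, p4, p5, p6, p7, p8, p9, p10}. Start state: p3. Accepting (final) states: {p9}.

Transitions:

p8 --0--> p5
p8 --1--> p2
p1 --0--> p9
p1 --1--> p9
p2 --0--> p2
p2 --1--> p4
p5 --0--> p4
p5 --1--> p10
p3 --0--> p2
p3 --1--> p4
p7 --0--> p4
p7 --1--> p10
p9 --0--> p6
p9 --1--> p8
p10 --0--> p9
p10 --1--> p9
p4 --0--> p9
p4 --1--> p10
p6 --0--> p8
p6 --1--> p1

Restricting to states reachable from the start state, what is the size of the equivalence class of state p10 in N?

2

First remove the unreachable states {p7}; 9 states remain.
P0 = {p9} | {p1,p2,p3,p4,p5,p6,p8,p10}.
Split {p1,p2,p3,p4,p5,p6,p8,p10} by δ(·,0) → {p2,p3,p5,p6,p8} and {p1,p4,p10}.
On input 0, block {p2,p3,p5,p6,p8} splits into {p2,p3,p6,p8} and {p5}.
On input 0, block {p2,p3,p6,p8} splits into {p2,p3,p6} and {p8}.
Refine {p2,p3,p6} on symbol 0: members go to different blocks, giving {p2,p3} and {p6}.
On input 1, block {p1,p4,p10} splits into {p1,p10} and {p4}.
No further refinement is possible. Final partition (7 blocks): {p9} | {p2,p3} | {p1,p10} | {p5} | {p8} | {p6} | {p4}.
The equivalence class containing p10 is {p1,p10}, of size 2.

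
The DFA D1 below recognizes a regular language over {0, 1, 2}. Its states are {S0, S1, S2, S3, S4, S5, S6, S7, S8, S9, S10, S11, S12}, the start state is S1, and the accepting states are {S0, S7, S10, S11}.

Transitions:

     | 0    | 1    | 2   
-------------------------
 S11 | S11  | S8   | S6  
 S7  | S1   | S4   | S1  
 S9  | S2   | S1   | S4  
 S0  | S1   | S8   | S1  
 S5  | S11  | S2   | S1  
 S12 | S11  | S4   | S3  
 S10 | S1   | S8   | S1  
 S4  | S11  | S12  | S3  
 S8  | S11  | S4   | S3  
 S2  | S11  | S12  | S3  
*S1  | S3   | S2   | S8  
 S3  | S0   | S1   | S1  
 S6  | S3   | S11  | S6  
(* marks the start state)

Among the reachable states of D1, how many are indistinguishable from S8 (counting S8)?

First remove the unreachable states {S5,S7,S9,S10}; 9 states remain.
Initial partition by acceptance: {S0,S11} | {S1,S2,S3,S4,S6,S8,S12}.
Refine {S0,S11} on symbol 0: members go to different blocks, giving {S0} and {S11}.
Split {S1,S2,S3,S4,S6,S8,S12} by δ(·,0) → {S2,S4,S8,S12} and {S1,S6} and {S3}.
On input 1, block {S1,S6} splits into {S1} and {S6}.
Stable partition: {S0} | {S2,S4,S8,S12} | {S11} | {S1} | {S3} | {S6} — 6 equivalence classes.
State S8 belongs to the block {S2,S4,S8,S12}, which has 4 states.

4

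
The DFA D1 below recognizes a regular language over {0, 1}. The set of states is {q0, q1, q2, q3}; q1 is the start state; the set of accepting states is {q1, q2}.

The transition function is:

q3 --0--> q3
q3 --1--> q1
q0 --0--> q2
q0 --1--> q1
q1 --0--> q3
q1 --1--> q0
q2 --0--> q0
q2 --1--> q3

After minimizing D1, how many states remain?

4

Every state is reachable, so we keep all 4.
Start with accepting vs non-accepting: {q1,q2} | {q0,q3}.
On input 0, block {q0,q3} splits into {q0} and {q3}.
On input 0, block {q1,q2} splits into {q1} and {q2}.
Stable partition: {q1} | {q0} | {q3} | {q2} — 4 equivalence classes.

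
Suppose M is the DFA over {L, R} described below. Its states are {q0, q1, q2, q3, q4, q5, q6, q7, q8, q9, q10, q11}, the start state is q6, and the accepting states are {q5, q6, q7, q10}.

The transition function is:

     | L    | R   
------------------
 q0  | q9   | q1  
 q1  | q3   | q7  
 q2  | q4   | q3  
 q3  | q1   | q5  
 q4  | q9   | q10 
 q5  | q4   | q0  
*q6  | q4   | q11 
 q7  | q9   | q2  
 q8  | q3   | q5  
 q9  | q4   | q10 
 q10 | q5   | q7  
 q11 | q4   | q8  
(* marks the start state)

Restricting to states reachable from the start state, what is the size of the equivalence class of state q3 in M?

3

P0 = {q5,q6,q7,q10} | {q0,q1,q2,q3,q4,q8,q9,q11}.
On input L, block {q5,q6,q7,q10} splits into {q5,q6,q7} and {q10}.
Split {q0,q1,q2,q3,q4,q8,q9,q11} by δ(·,R) → {q0,q2,q11} and {q1,q3,q8} and {q4,q9}.
The partition is now stable with 5 blocks: {q5,q6,q7} | {q0,q2,q11} | {q10} | {q1,q3,q8} | {q4,q9}.
The equivalence class containing q3 is {q1,q3,q8}, of size 3.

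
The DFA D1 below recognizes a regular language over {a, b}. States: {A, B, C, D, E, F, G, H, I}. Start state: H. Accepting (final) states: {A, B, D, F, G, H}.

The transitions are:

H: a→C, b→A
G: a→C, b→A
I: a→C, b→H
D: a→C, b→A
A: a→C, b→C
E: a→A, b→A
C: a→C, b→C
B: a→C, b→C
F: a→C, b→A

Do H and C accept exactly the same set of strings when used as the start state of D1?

No

First remove the unreachable states {B,D,E,F,G,I}; 3 states remain.
Start with accepting vs non-accepting: {A,H} | {C}.
On input b, block {A,H} splits into {A} and {H}.
The partition is now stable with 3 blocks: {A} | {C} | {H}.
H and C end up in different blocks, so they are distinguishable. For instance, the string 'ε' is accepted from only H.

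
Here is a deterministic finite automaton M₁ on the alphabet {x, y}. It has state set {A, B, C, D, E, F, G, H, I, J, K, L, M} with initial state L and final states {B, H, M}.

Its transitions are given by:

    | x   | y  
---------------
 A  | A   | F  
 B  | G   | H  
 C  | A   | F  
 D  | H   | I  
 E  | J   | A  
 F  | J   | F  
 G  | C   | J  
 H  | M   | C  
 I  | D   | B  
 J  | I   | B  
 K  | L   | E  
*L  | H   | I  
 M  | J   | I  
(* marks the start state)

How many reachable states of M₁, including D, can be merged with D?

Reachable states from the start: {A,B,C,D,F,G,H,I,J,L,M}. Unreachable: {E,K} — drop them.
Initial partition by acceptance: {B,H,M} | {A,C,D,F,G,I,J,L}.
On input x, block {B,H,M} splits into {B,M} and {H}.
Split {B,M} by δ(·,y) → {B} and {M}.
Split {A,C,D,F,G,I,J,L} by δ(·,x) → {A,C,F,G,I,J} and {D,L}.
Refine {A,C,F,G,I,J} on symbol x: members go to different blocks, giving {A,C,F,G,J} and {I}.
On input x, block {A,C,F,G,J} splits into {A,C,F,G} and {J}.
Refine {A,C,F,G} on symbol x: members go to different blocks, giving {A,C,G} and {F}.
Refine {A,C,G} on symbol y: members go to different blocks, giving {A,C} and {G}.
No further refinement is possible. Final partition (9 blocks): {B} | {A,C} | {H} | {M} | {D,L} | {I} | {J} | {F} | {G}.
State D belongs to the block {D,L}, which has 2 states.

2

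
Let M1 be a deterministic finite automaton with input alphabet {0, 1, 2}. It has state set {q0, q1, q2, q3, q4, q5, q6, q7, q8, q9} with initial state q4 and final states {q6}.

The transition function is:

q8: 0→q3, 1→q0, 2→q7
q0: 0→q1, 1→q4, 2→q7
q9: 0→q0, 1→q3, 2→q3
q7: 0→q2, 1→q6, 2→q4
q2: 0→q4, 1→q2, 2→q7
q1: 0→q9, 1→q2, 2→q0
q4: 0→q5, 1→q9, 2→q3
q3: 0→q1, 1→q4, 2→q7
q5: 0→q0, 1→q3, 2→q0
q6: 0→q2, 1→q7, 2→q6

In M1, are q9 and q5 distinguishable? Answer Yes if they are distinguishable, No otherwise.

No

First remove the unreachable states {q8}; 9 states remain.
Start with accepting vs non-accepting: {q6} | {q0,q1,q2,q3,q4,q5,q7,q9}.
On input 1, block {q0,q1,q2,q3,q4,q5,q7,q9} splits into {q0,q1,q2,q3,q4,q5,q9} and {q7}.
Refine {q0,q1,q2,q3,q4,q5,q9} on symbol 2: members go to different blocks, giving {q1,q4,q5,q9} and {q0,q2,q3}.
Split {q1,q4,q5,q9} by δ(·,0) → {q1,q4} and {q5,q9}.
On input 1, block {q1,q4} splits into {q1} and {q4}.
Split {q0,q2,q3} by δ(·,0) → {q0,q3} and {q2}.
The partition is now stable with 7 blocks: {q6} | {q1} | {q7} | {q0,q3} | {q5,q9} | {q4} | {q2}.
q9 and q5 lie in the same block of the stable partition, so they are equivalent — no string distinguishes them.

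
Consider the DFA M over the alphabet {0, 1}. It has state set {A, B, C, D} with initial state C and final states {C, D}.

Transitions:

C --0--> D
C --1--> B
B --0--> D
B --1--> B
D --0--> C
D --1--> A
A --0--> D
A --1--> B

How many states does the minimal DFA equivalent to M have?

P0 = {C,D} | {A,B}.
The partition is now stable with 2 blocks: {C,D} | {A,B}.

2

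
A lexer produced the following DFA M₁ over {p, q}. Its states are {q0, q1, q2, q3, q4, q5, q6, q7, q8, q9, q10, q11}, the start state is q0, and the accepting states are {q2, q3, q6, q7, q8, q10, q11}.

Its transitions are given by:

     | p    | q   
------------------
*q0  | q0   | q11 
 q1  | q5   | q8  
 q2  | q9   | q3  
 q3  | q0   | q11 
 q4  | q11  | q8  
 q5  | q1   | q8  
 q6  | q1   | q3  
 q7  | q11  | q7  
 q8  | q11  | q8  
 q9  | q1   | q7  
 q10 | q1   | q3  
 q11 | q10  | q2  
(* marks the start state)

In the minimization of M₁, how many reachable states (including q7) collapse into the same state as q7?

First remove the unreachable states {q4,q6}; 10 states remain.
P0 = {q2,q3,q7,q8,q10,q11} | {q0,q1,q5,q9}.
Refine {q2,q3,q7,q8,q10,q11} on symbol p: members go to different blocks, giving {q2,q3,q10} and {q7,q8,q11}.
Refine {q2,q3,q10} on symbol q: members go to different blocks, giving {q2,q10} and {q3}.
Refine {q7,q8,q11} on symbol p: members go to different blocks, giving {q7,q8} and {q11}.
On input q, block {q0,q1,q5,q9} splits into {q1,q5,q9} and {q0}.
The partition is now stable with 6 blocks: {q2,q10} | {q1,q5,q9} | {q7,q8} | {q3} | {q11} | {q0}.
State q7 belongs to the block {q7,q8}, which has 2 states.

2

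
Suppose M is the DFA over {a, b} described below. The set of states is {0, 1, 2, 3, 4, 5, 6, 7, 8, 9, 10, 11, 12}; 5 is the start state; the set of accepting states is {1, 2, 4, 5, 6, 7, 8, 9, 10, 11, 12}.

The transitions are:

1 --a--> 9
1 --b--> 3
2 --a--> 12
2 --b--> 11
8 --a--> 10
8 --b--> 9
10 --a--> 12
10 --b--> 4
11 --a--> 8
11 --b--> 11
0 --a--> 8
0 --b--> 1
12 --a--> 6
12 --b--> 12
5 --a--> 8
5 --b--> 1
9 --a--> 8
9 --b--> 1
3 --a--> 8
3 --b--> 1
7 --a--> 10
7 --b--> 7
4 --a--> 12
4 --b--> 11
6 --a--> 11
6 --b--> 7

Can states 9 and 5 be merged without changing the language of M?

Yes

First remove the unreachable states {0,2}; 11 states remain.
Start with accepting vs non-accepting: {1,4,5,6,7,8,9,10,11,12} | {3}.
Refine {1,4,5,6,7,8,9,10,11,12} on symbol b: members go to different blocks, giving {4,5,6,7,8,9,10,11,12} and {1}.
Split {4,5,6,7,8,9,10,11,12} by δ(·,b) → {4,6,7,8,10,11,12} and {5,9}.
Refine {4,6,7,8,10,11,12} on symbol b: members go to different blocks, giving {4,6,7,10,11,12} and {8}.
On input a, block {4,6,7,10,11,12} splits into {4,6,7,10,12} and {11}.
Refine {4,6,7,10,12} on symbol a: members go to different blocks, giving {4,7,10,12} and {6}.
On input a, block {4,7,10,12} splits into {4,7,10} and {12}.
On input a, block {4,7,10} splits into {4,10} and {7}.
Refine {4,10} on symbol b: members go to different blocks, giving {4} and {10}.
Stable partition: {4} | {3} | {1} | {5,9} | {8} | {11} | {6} | {12} | {7} | {10} — 10 equivalence classes.
9 and 5 lie in the same block of the stable partition, so they are equivalent — no string distinguishes them.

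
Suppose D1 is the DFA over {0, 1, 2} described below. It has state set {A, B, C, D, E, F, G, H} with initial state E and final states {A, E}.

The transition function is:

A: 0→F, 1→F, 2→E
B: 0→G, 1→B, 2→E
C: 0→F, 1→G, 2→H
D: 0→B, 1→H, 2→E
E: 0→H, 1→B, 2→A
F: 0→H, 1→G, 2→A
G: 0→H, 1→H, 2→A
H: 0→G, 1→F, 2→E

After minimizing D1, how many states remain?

Reachable states from the start: {A,B,E,F,G,H}. Unreachable: {C,D} — drop them.
Initial partition by acceptance: {A,E} | {B,F,G,H}.
Stable partition: {A,E} | {B,F,G,H} — 2 equivalence classes.

2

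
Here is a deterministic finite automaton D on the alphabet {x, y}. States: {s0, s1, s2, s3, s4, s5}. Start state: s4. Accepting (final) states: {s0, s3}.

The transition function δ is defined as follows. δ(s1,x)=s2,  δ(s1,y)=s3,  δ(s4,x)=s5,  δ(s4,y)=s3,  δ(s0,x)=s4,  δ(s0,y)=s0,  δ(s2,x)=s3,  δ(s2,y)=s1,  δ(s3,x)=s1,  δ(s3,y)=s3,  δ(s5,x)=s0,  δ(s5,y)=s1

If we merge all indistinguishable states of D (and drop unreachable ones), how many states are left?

Start with accepting vs non-accepting: {s0,s3} | {s1,s2,s4,s5}.
Split {s1,s2,s4,s5} by δ(·,x) → {s1,s4} and {s2,s5}.
No further refinement is possible. Final partition (3 blocks): {s0,s3} | {s1,s4} | {s2,s5}.

3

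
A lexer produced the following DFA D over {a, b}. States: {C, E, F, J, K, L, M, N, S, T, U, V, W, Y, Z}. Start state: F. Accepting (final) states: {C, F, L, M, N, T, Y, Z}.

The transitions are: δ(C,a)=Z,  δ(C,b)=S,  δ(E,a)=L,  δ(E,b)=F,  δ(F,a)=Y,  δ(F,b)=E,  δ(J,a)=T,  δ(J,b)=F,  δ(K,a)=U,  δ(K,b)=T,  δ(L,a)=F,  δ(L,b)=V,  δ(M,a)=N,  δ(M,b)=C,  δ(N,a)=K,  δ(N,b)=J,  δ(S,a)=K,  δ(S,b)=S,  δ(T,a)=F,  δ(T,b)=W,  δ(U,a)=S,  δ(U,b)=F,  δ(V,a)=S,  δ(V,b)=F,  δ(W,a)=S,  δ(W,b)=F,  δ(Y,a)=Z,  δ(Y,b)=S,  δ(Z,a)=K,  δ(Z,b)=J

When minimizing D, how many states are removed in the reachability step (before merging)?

3

Starting at F and following transitions, the reachable set is {E, F, J, K, L, S, T, U, V, W, Y, Z}. That leaves C, M, N unreachable — 3 in total.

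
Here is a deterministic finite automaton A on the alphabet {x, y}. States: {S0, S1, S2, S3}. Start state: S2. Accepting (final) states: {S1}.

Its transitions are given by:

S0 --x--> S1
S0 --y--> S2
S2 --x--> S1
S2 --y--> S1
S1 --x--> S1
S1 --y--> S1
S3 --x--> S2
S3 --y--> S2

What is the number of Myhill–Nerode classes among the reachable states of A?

2

First remove the unreachable states {S0,S3}; 2 states remain.
Start with accepting vs non-accepting: {S1} | {S2}.
The partition is now stable with 2 blocks: {S1} | {S2}.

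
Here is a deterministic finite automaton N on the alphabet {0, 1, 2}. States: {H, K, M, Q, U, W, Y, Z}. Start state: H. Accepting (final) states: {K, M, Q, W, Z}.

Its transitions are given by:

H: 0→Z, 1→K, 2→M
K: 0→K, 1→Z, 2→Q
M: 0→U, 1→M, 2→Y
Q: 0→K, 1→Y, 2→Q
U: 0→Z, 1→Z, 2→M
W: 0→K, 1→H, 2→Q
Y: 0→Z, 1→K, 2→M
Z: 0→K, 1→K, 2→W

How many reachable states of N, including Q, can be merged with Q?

Start with accepting vs non-accepting: {K,M,Q,W,Z} | {H,U,Y}.
Refine {K,M,Q,W,Z} on symbol 0: members go to different blocks, giving {K,Q,W,Z} and {M}.
Refine {K,Q,W,Z} on symbol 1: members go to different blocks, giving {K,Z} and {Q,W}.
Stable partition: {K,Z} | {H,U,Y} | {M} | {Q,W} — 4 equivalence classes.
The equivalence class containing Q is {Q,W}, of size 2.

2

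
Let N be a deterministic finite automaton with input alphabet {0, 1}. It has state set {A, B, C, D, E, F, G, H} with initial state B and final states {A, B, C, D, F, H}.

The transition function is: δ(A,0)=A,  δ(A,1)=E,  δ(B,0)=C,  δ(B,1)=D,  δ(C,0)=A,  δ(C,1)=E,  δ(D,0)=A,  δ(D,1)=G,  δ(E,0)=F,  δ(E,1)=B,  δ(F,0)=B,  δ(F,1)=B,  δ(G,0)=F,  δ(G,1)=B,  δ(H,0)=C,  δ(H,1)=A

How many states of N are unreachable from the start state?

1

No path from B leads to H; the other 7 states are all reachable.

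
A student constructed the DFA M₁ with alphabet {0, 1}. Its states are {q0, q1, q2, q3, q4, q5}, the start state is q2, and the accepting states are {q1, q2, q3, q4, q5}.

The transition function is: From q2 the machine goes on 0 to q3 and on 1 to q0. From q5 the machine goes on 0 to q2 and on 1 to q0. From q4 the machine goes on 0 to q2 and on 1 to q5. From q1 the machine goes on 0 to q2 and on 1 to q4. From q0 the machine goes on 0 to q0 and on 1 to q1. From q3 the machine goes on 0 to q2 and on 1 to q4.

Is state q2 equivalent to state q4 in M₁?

Every state is reachable, so we keep all 6.
Initial partition by acceptance: {q1,q2,q3,q4,q5} | {q0}.
On input 1, block {q1,q2,q3,q4,q5} splits into {q1,q3,q4} and {q2,q5}.
Refine {q1,q3,q4} on symbol 1: members go to different blocks, giving {q1,q3} and {q4}.
Refine {q2,q5} on symbol 0: members go to different blocks, giving {q2} and {q5}.
The partition is now stable with 5 blocks: {q1,q3} | {q0} | {q2} | {q4} | {q5}.
q2 and q4 end up in different blocks, so they are distinguishable. For instance, the string '1' is accepted from only q4.

No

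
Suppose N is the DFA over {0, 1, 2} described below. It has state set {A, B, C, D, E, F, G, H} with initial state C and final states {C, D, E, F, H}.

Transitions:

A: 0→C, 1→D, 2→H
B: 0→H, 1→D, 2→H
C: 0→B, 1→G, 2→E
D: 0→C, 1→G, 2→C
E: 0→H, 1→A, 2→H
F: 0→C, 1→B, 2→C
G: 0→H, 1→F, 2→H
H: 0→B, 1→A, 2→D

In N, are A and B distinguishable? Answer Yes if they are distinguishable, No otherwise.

Start with accepting vs non-accepting: {C,D,E,F,H} | {A,B,G}.
On input 0, block {C,D,E,F,H} splits into {D,E,F} and {C,H}.
Stable partition: {D,E,F} | {A,B,G} | {C,H} — 3 equivalence classes.
A and B lie in the same block of the stable partition, so they are equivalent — no string distinguishes them.

No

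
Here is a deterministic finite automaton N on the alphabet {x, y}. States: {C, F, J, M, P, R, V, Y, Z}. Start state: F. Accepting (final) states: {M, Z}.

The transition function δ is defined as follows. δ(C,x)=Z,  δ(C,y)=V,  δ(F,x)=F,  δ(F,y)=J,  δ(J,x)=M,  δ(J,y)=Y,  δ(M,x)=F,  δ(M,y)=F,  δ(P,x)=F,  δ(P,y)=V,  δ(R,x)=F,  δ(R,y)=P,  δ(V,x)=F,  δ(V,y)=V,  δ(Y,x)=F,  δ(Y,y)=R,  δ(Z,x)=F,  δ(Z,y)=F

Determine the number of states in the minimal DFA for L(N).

4

First remove the unreachable states {C,Z}; 7 states remain.
Start with accepting vs non-accepting: {M} | {F,J,P,R,V,Y}.
Split {F,J,P,R,V,Y} by δ(·,x) → {F,P,R,V,Y} and {J}.
Refine {F,P,R,V,Y} on symbol y: members go to different blocks, giving {P,R,V,Y} and {F}.
Stable partition: {M} | {P,R,V,Y} | {J} | {F} — 4 equivalence classes.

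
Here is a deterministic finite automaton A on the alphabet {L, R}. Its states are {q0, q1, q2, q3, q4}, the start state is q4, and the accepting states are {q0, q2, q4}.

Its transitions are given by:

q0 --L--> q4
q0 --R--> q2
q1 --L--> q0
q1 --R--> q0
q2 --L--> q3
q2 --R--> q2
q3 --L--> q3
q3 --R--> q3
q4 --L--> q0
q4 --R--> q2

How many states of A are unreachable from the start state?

1

Starting at q4 and following transitions, the reachable set is {q0, q2, q3, q4}. That leaves q1 unreachable — 1 in total.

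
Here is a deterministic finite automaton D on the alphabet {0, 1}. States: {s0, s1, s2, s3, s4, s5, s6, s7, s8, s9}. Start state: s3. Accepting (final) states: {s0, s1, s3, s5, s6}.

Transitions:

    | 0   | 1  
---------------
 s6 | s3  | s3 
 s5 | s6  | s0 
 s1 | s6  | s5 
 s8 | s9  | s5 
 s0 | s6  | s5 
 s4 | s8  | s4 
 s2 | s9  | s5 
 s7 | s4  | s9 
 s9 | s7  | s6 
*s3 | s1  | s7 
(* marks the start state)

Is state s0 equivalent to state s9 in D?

First remove the unreachable states {s2}; 9 states remain.
Initial partition by acceptance: {s0,s1,s3,s5,s6} | {s4,s7,s8,s9}.
Refine {s0,s1,s3,s5,s6} on symbol 1: members go to different blocks, giving {s0,s1,s5,s6} and {s3}.
Refine {s0,s1,s5,s6} on symbol 0: members go to different blocks, giving {s0,s1,s5} and {s6}.
On input 1, block {s4,s7,s8,s9} splits into {s4,s7} and {s8} and {s9}.
Refine {s4,s7} on symbol 0: members go to different blocks, giving {s4} and {s7}.
Stable partition: {s0,s1,s5} | {s4} | {s3} | {s6} | {s8} | {s9} | {s7} — 7 equivalence classes.
s0 and s9 end up in different blocks, so they are distinguishable. For instance, the string 'ε' is accepted from only s0.

No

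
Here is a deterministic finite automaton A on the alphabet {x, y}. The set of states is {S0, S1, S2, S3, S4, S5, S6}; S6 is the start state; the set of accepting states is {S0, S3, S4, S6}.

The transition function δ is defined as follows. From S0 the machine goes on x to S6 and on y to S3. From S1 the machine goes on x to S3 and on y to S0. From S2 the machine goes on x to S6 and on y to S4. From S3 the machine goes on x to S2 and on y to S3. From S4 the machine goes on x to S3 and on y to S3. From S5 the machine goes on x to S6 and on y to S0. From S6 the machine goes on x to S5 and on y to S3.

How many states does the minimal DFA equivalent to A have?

3

Reachable states from the start: {S0,S2,S3,S4,S5,S6}. Unreachable: {S1} — drop them.
Initial partition by acceptance: {S0,S3,S4,S6} | {S2,S5}.
Split {S0,S3,S4,S6} by δ(·,x) → {S0,S4} and {S3,S6}.
No further refinement is possible. Final partition (3 blocks): {S0,S4} | {S2,S5} | {S3,S6}.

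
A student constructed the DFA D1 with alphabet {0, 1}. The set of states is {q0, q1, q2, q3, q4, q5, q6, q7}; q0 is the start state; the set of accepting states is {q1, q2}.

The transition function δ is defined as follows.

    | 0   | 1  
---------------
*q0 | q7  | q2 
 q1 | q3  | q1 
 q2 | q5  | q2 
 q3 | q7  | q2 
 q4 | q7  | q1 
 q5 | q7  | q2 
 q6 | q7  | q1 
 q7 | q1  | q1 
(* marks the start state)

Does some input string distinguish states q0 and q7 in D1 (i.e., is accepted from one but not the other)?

First remove the unreachable states {q4,q6}; 6 states remain.
P0 = {q1,q2} | {q0,q3,q5,q7}.
Refine {q0,q3,q5,q7} on symbol 0: members go to different blocks, giving {q0,q3,q5} and {q7}.
Stable partition: {q1,q2} | {q0,q3,q5} | {q7} — 3 equivalence classes.
q0 and q7 end up in different blocks, so they are distinguishable. For instance, the string '0' is accepted from only q7.

Yes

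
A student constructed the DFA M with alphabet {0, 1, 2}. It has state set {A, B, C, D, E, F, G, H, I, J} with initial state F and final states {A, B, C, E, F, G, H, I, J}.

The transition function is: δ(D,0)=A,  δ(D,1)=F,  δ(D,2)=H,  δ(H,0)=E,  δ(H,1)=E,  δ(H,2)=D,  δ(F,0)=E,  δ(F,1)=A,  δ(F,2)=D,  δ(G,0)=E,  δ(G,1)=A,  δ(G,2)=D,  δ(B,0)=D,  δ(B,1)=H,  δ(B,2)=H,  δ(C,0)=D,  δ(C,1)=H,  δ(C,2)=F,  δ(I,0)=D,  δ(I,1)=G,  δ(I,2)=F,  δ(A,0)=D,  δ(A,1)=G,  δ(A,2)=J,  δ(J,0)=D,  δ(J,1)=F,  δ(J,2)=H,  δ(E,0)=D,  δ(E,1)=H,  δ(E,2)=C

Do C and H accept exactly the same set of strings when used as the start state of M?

No

Reachable states from the start: {A,C,D,E,F,G,H,J}. Unreachable: {B,I} — drop them.
P0 = {A,C,E,F,G,H,J} | {D}.
Refine {A,C,E,F,G,H,J} on symbol 0: members go to different blocks, giving {A,C,E,J} and {F,G,H}.
On input 2, block {A,C,E,J} splits into {A,E} and {C,J}.
The partition is now stable with 4 blocks: {A,E} | {D} | {F,G,H} | {C,J}.
C and H end up in different blocks, so they are distinguishable. For instance, the string '0' is accepted from only H.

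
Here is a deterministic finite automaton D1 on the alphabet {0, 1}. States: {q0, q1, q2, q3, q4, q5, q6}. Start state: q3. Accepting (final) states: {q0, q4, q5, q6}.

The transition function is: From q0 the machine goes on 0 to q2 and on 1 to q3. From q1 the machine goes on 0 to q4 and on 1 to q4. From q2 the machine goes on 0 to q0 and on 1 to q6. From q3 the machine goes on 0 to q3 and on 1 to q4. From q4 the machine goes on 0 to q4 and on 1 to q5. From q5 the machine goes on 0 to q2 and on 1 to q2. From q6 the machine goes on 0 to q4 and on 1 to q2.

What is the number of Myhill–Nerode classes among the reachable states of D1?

6

States {q1} cannot be reached from the start state, so discard them.
P0 = {q0,q4,q5,q6} | {q2,q3}.
Split {q0,q4,q5,q6} by δ(·,0) → {q0,q5} and {q4,q6}.
Refine {q2,q3} on symbol 0: members go to different blocks, giving {q2} and {q3}.
Refine {q0,q5} on symbol 1: members go to different blocks, giving {q0} and {q5}.
Refine {q4,q6} on symbol 1: members go to different blocks, giving {q4} and {q6}.
The partition is now stable with 6 blocks: {q0} | {q2} | {q4} | {q3} | {q5} | {q6}.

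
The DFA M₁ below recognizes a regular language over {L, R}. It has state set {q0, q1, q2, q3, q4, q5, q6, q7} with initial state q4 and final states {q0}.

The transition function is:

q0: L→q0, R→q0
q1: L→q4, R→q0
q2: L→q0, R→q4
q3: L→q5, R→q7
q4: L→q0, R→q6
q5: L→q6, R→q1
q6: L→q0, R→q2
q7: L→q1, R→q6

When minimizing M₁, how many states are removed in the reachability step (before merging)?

No path from q4 leads to q1, q3, q5, q7; the other 4 states are all reachable.

4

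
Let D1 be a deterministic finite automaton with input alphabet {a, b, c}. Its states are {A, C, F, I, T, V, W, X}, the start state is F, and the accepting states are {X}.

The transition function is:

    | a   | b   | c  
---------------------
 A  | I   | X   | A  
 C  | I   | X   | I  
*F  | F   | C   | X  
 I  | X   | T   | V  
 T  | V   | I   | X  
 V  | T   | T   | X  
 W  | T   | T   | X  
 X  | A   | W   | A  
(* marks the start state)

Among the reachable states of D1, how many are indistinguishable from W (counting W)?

Every state is reachable, so we keep all 8.
Start with accepting vs non-accepting: {X} | {A,C,F,I,T,V,W}.
Split {A,C,F,I,T,V,W} by δ(·,a) → {A,C,F,T,V,W} and {I}.
Refine {A,C,F,T,V,W} on symbol a: members go to different blocks, giving {F,T,V,W} and {A,C}.
Refine {F,T,V,W} on symbol b: members go to different blocks, giving {V,W} and {F} and {T}.
Refine {A,C} on symbol c: members go to different blocks, giving {C} and {A}.
The partition is now stable with 7 blocks: {X} | {V,W} | {I} | {C} | {F} | {T} | {A}.
The equivalence class containing W is {V,W}, of size 2.

2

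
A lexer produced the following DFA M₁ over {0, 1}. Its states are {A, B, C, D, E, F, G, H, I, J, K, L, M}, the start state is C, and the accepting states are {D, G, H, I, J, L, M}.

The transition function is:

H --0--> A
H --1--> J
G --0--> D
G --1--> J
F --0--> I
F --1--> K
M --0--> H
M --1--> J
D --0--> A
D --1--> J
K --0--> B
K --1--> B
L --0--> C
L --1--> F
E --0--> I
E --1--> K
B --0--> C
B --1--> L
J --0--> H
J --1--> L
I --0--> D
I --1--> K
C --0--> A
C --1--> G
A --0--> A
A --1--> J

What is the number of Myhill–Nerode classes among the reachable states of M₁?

10

Reachable states from the start: {A,B,C,D,F,G,H,I,J,K,L}. Unreachable: {E,M} — drop them.
P0 = {D,G,H,I,J,L} | {A,B,C,F,K}.
Refine {D,G,H,I,J,L} on symbol 0: members go to different blocks, giving {D,H,L} and {G,I,J}.
Refine {D,H,L} on symbol 1: members go to different blocks, giving {D,H} and {L}.
Split {A,B,C,F,K} by δ(·,0) → {A,B,C,K} and {F}.
On input 1, block {A,B,C,K} splits into {A,C} and {B} and {K}.
Refine {G,I,J} on symbol 1: members go to different blocks, giving {G} and {I} and {J}.
On input 1, block {A,C} splits into {A} and {C}.
No further refinement is possible. Final partition (10 blocks): {D,H} | {A} | {G} | {L} | {F} | {B} | {K} | {I} | {J} | {C}.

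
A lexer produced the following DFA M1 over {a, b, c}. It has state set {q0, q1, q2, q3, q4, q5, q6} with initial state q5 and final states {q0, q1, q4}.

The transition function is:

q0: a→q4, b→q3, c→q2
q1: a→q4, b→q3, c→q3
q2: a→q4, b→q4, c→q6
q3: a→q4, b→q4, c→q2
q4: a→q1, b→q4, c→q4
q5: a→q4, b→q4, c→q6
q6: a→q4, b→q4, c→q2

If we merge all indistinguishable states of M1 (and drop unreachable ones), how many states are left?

3

Reachable states from the start: {q1,q2,q3,q4,q5,q6}. Unreachable: {q0} — drop them.
P0 = {q1,q4} | {q2,q3,q5,q6}.
Split {q1,q4} by δ(·,b) → {q1} and {q4}.
Stable partition: {q1} | {q2,q3,q5,q6} | {q4} — 3 equivalence classes.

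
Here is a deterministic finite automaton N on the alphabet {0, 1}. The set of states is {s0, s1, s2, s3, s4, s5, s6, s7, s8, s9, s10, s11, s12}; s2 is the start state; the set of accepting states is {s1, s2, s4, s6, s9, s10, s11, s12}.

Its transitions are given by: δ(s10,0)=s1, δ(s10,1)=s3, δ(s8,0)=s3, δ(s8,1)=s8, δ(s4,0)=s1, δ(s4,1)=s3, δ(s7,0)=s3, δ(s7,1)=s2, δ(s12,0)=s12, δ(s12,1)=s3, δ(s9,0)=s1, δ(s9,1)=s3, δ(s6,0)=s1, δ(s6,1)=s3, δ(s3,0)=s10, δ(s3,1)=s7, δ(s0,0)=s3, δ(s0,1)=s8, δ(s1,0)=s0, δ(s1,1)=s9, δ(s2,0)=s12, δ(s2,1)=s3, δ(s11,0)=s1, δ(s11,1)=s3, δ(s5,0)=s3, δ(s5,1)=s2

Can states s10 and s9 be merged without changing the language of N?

First remove the unreachable states {s4,s5,s6,s11}; 9 states remain.
Initial partition by acceptance: {s1,s2,s9,s10,s12} | {s0,s3,s7,s8}.
On input 0, block {s1,s2,s9,s10,s12} splits into {s2,s9,s10,s12} and {s1}.
Refine {s2,s9,s10,s12} on symbol 0: members go to different blocks, giving {s2,s12} and {s9,s10}.
Split {s0,s3,s7,s8} by δ(·,0) → {s0,s7,s8} and {s3}.
On input 1, block {s0,s7,s8} splits into {s0,s8} and {s7}.
The partition is now stable with 6 blocks: {s2,s12} | {s0,s8} | {s1} | {s9,s10} | {s3} | {s7}.
s10 and s9 lie in the same block of the stable partition, so they are equivalent — no string distinguishes them.

Yes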